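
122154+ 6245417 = 6367571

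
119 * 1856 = 220864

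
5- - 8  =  13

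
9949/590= 9949/590 = 16.86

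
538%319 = 219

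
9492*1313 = 12462996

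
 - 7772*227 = -1764244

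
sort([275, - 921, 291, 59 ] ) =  [ - 921, 59 , 275, 291] 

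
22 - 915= - 893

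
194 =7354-7160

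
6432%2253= 1926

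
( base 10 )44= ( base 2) 101100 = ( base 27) 1H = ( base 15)2e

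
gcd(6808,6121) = 1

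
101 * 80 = 8080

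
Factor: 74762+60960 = 135722 =2^1* 79^1*859^1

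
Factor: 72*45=2^3*3^4*5^1 =3240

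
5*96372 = 481860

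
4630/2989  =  4630/2989 = 1.55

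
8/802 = 4/401 = 0.01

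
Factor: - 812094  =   - 2^1*3^1*135349^1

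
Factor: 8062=2^1*29^1* 139^1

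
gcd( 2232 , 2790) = 558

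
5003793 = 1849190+3154603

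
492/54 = 82/9 = 9.11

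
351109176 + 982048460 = 1333157636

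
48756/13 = 48756/13 = 3750.46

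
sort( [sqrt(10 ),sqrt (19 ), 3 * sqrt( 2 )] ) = [ sqrt(10),3*sqrt(2),sqrt ( 19 ) ] 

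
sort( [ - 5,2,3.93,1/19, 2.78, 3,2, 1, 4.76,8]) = [ - 5,1/19, 1, 2,  2,2.78, 3, 3.93, 4.76, 8] 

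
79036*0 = 0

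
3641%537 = 419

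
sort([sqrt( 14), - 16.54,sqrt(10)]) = [ -16.54 , sqrt(10),  sqrt( 14)]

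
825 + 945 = 1770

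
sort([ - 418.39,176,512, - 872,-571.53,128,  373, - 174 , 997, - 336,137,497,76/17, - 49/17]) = [ - 872, - 571.53, - 418.39, - 336,- 174, - 49/17,76/17 , 128,137,176,373,  497,512,997]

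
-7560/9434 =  - 1 + 937/4717 = - 0.80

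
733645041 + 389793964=1123439005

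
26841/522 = 51 + 73/174 = 51.42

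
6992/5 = 6992/5= 1398.40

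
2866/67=2866/67 = 42.78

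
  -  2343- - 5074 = 2731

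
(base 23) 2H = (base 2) 111111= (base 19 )36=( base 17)3C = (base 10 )63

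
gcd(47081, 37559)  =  529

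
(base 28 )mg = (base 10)632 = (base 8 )1170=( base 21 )192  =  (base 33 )j5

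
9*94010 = 846090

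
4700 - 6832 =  - 2132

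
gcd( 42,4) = 2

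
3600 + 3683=7283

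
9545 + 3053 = 12598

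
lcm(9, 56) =504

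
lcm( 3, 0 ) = 0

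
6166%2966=234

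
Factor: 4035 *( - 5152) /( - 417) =2^5 * 5^1*7^1*23^1*139^( - 1) * 269^1 = 6929440/139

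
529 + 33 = 562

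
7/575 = 7/575 = 0.01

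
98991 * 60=5939460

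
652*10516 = 6856432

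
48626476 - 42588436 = 6038040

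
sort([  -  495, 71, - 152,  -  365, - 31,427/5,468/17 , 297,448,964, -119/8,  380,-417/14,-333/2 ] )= [ - 495,  -  365,  -  333/2, - 152,-31,-417/14, - 119/8,468/17,71,427/5,297,380, 448,964]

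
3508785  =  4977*705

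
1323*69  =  91287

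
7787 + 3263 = 11050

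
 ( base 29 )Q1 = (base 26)131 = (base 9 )1028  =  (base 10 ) 755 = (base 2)1011110011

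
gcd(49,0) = 49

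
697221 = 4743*147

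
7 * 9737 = 68159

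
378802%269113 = 109689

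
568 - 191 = 377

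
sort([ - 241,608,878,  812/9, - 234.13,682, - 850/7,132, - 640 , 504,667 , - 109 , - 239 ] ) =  [ - 640, - 241,-239, - 234.13, - 850/7,-109,  812/9,  132, 504,  608, 667,682 , 878] 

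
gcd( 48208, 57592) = 184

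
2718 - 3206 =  - 488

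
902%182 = 174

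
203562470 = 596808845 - 393246375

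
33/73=33/73=0.45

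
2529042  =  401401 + 2127641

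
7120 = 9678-2558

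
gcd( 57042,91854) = 18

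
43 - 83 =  - 40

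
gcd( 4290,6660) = 30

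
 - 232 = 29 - 261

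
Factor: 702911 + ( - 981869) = -2^1*3^1* 19^1*2447^1 = - 278958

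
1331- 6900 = -5569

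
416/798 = 208/399= 0.52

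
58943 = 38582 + 20361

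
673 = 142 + 531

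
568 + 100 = 668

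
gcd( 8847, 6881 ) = 983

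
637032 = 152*4191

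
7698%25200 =7698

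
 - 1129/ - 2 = 1129/2 =564.50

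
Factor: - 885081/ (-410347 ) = 921/427= 3^1*7^(-1)*61^(-1)*307^1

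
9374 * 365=3421510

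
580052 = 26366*22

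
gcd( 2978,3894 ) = 2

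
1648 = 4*412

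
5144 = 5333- 189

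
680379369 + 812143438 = 1492522807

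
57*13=741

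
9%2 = 1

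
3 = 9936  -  9933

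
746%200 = 146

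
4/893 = 4/893 =0.00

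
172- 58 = 114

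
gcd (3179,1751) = 17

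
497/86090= 497/86090 = 0.01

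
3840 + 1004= 4844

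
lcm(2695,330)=16170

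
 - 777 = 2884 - 3661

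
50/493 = 50/493 = 0.10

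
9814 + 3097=12911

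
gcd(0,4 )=4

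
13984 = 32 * 437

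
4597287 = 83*55389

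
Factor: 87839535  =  3^1*5^1 * 7^1*836567^1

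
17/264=17/264= 0.06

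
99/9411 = 33/3137 = 0.01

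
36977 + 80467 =117444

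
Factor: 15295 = 5^1*7^1*19^1*23^1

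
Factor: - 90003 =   -  3^1 * 19^1*1579^1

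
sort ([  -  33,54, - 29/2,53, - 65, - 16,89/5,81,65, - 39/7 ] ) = [ - 65, - 33, - 16, - 29/2,-39/7,89/5 , 53, 54,65,81] 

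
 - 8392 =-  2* 4196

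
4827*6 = 28962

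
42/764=21/382=   0.05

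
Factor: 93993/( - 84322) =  - 4947/4438 = - 2^( - 1 )*3^1*7^( - 1 )*17^1*97^1*317^( - 1)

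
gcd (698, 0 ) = 698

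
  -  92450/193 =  - 480 + 190/193 = - 479.02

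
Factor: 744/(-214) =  - 2^2*3^1*31^1*107^( - 1) = - 372/107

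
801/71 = 801/71= 11.28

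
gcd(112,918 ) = 2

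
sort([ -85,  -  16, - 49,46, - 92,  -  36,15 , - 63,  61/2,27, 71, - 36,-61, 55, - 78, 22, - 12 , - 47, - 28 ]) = [-92, - 85, - 78, - 63, - 61, - 49,  -  47,  -  36, - 36, - 28,- 16, - 12,15,22,27,61/2,46,55,71] 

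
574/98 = 41/7= 5.86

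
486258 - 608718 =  - 122460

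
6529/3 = 6529/3 = 2176.33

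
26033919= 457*56967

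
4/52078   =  2/26039 = 0.00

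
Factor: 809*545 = 5^1*109^1*809^1 = 440905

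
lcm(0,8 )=0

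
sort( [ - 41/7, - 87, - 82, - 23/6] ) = [ - 87,- 82,-41/7, - 23/6 ] 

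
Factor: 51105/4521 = 17035/1507 = 5^1*11^( - 1)*137^( - 1)*3407^1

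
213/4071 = 71/1357  =  0.05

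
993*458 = 454794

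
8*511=4088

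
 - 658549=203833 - 862382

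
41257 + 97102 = 138359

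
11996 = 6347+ 5649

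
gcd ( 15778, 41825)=7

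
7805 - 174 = 7631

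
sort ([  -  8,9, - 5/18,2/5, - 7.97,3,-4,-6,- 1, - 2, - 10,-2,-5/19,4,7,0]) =[-10,  -  8,-7.97,-6, - 4,-2,-2,-1,-5/18,- 5/19,  0, 2/5 , 3,4,7, 9 ]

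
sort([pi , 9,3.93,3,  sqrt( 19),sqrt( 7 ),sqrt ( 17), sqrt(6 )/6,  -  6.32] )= [ - 6.32,sqrt(6)/6,sqrt( 7 ),3, pi,  3.93,sqrt( 17 ), sqrt(19),9]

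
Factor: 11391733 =89^1 * 127997^1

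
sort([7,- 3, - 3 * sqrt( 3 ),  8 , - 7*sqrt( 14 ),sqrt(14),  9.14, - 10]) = [ - 7 * sqrt (14 ),  -  10, - 3*sqrt( 3 ) , - 3,sqrt( 14 ) , 7,8,9.14]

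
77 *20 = 1540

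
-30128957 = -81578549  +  51449592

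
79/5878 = 79/5878 = 0.01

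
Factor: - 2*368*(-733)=2^5*23^1*733^1 = 539488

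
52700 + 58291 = 110991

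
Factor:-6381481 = -6381481^1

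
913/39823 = 913/39823 = 0.02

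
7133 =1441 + 5692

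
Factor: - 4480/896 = -5 = - 5^1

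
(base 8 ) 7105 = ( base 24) 685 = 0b111001000101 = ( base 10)3653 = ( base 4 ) 321011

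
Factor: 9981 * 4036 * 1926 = 2^3*3^4 * 107^1 * 1009^1 *1109^1 = 77585666616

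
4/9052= 1/2263 = 0.00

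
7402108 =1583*4676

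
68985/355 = 13797/71  =  194.32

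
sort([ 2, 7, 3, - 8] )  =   [  -  8,2,3, 7]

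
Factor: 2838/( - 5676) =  - 1/2= - 2^(- 1 )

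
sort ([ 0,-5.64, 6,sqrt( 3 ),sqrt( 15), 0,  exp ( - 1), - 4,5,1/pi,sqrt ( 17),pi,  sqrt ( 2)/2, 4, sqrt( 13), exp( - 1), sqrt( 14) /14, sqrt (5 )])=[ - 5.64, - 4,0,0, sqrt ( 14)/14,1/pi,exp( - 1),exp ( - 1), sqrt( 2) /2,sqrt ( 3), sqrt(5), pi , sqrt(13) , sqrt( 15), 4,sqrt( 17),5, 6 ]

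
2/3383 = 2/3383 = 0.00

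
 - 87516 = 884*( - 99 )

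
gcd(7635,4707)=3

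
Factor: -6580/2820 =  - 7/3=   - 3^( - 1 )*7^1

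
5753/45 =127 + 38/45 = 127.84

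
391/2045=391/2045 = 0.19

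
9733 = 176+9557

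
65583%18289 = 10716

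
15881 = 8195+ 7686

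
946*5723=5413958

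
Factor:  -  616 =-2^3*7^1*11^1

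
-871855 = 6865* ( - 127)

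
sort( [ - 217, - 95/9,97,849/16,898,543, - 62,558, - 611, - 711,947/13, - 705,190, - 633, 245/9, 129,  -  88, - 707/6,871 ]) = [ - 711, - 705, - 633,-611, - 217 , - 707/6 ,- 88,  -  62 ,- 95/9, 245/9,  849/16,947/13 , 97,129,190,543,558,871,898] 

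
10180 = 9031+1149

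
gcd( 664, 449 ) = 1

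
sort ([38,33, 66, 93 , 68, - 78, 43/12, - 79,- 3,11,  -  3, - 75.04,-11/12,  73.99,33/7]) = [ - 79, -78, - 75.04, - 3, - 3, - 11/12,43/12, 33/7, 11,33,38,66,68,73.99,  93 ]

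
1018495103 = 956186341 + 62308762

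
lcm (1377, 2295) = 6885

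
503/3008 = 503/3008  =  0.17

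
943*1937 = 1826591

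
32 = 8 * 4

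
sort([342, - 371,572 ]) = [ - 371,342,572]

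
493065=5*98613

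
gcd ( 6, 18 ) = 6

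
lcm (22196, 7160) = 221960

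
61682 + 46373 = 108055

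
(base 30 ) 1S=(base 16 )3A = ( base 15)3D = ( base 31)1R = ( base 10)58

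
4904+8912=13816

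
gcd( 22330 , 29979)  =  1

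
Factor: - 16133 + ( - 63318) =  - 79451^1= -79451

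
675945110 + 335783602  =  1011728712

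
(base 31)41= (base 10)125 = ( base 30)45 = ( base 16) 7d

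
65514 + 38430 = 103944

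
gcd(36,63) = 9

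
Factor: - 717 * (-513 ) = 367821 = 3^4 * 19^1 * 239^1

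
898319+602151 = 1500470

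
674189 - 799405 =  - 125216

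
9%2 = 1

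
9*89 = 801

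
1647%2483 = 1647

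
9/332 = 9/332 = 0.03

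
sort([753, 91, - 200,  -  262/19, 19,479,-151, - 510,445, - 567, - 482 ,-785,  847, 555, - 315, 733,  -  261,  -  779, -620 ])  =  [  -  785,-779 , -620, - 567, - 510,-482, - 315, - 261,  -  200,-151, - 262/19, 19,91,  445, 479, 555, 733, 753,847]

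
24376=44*554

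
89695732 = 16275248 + 73420484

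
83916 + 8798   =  92714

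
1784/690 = 892/345 = 2.59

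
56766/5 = 11353 + 1/5 = 11353.20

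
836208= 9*92912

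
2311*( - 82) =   -  189502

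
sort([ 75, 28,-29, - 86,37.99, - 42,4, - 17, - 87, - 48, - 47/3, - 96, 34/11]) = [ - 96, - 87, - 86, - 48, - 42, - 29, - 17, - 47/3, 34/11 , 4, 28, 37.99, 75]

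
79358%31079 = 17200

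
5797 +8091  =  13888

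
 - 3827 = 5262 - 9089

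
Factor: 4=2^2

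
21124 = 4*5281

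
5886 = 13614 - 7728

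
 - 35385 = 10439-45824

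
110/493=110/493 = 0.22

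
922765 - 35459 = 887306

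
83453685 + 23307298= 106760983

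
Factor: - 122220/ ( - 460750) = 2^1*3^2*5^ ( - 2)*7^1*19^( - 1) = 126/475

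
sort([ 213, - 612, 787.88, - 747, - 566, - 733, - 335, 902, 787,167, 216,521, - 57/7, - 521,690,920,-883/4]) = [ - 747,  -  733, - 612,-566 , - 521, - 335, - 883/4, - 57/7, 167,213,216,521, 690, 787, 787.88,  902, 920] 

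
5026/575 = 5026/575 = 8.74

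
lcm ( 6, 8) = 24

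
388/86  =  4+22/43  =  4.51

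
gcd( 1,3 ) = 1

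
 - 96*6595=-633120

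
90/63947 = 90/63947 = 0.00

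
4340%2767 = 1573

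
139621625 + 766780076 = 906401701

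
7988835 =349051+7639784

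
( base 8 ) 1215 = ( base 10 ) 653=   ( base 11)544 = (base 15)2d8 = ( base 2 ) 1010001101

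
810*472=382320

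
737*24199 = 17834663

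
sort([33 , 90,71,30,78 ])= [30  ,  33, 71, 78, 90]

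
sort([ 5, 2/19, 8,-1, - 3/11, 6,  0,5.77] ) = [ - 1, - 3/11, 0, 2/19,5,5.77, 6, 8 ]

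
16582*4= 66328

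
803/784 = 803/784 = 1.02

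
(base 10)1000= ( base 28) 17k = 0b1111101000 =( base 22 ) 21a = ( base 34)te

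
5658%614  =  132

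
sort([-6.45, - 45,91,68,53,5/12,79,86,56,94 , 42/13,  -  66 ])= [ - 66 ,  -  45, - 6.45,5/12 , 42/13,53, 56,68, 79, 86,91 , 94 ] 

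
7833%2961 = 1911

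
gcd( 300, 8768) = 4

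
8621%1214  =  123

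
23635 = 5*4727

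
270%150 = 120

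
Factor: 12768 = 2^5*3^1*7^1*19^1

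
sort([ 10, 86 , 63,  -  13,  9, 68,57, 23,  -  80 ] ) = [  -  80,-13,9, 10,23,57, 63,  68, 86]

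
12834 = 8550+4284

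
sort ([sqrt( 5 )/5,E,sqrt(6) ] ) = [sqrt( 5)/5, sqrt( 6 ),E]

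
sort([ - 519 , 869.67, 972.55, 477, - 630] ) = [ - 630 ,  -  519, 477,  869.67,972.55] 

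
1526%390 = 356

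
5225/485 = 1045/97 = 10.77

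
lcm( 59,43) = 2537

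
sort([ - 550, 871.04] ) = [  -  550,871.04 ]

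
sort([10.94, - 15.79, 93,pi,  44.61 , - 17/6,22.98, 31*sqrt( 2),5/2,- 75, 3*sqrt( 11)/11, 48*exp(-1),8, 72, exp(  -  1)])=[-75, - 15.79, - 17/6,  exp(-1), 3*sqrt( 11)/11,5/2,pi,8,10.94, 48 * exp( - 1 ), 22.98, 31*sqrt(2 ),  44.61, 72, 93] 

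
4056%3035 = 1021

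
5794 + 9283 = 15077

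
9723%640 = 123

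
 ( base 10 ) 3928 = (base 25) 673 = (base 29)4JD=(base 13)1A32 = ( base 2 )111101011000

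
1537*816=1254192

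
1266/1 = 1266 = 1266.00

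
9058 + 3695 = 12753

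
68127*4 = 272508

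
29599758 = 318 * 93081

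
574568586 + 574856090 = 1149424676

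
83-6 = 77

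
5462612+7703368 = 13165980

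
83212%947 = 823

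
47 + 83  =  130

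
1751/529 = 1751/529 = 3.31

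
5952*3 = 17856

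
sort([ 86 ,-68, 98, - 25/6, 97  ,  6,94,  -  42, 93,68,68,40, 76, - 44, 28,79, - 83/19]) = [ - 68 ,-44,  -  42, - 83/19, - 25/6 , 6,  28, 40 , 68,68 , 76 , 79, 86 , 93,94 , 97 , 98] 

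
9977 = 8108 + 1869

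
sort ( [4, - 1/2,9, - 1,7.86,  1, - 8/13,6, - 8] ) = [ - 8, - 1, - 8/13, - 1/2,  1, 4, 6,  7.86, 9 ] 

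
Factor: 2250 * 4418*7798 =2^3 * 3^2*5^3*7^1 * 47^2 * 557^1= 77516019000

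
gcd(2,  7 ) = 1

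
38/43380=19/21690= 0.00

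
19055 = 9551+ 9504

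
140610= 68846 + 71764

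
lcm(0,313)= 0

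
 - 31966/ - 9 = 31966/9=3551.78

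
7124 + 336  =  7460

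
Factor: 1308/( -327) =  - 4 = - 2^2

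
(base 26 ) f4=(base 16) 18A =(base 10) 394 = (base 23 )h3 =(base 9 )477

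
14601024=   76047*192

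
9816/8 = 1227 = 1227.00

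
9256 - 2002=7254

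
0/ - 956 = 0/1 = - 0.00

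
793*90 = 71370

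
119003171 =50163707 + 68839464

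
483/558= 161/186= 0.87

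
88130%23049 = 18983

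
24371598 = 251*97098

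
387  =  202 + 185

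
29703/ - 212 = -29703/212 = - 140.11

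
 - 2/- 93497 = 2/93497 = 0.00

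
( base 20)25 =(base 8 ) 55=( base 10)45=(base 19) 27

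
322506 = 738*437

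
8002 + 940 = 8942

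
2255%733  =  56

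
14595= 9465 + 5130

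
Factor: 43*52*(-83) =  - 2^2*13^1 *43^1 * 83^1=- 185588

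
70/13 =70/13 = 5.38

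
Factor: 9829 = 9829^1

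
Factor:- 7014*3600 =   -  2^5*3^3*5^2*7^1*167^1 = - 25250400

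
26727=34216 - 7489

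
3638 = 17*214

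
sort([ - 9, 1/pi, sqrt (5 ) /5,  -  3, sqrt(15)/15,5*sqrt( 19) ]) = [-9, -3, sqrt(15)/15,1/pi, sqrt(5)/5, 5*sqrt( 19)]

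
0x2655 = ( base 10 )9813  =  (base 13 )460b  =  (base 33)90C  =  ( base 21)1156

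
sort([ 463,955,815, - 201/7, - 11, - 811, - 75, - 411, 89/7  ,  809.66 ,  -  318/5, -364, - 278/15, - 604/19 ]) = [ - 811,-411, - 364, - 75, - 318/5 , - 604/19, - 201/7,-278/15,-11,89/7,463, 809.66, 815,955] 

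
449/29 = 449/29 = 15.48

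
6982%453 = 187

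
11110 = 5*2222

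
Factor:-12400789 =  - 71^1*174659^1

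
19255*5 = 96275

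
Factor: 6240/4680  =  2^2*3^( - 1) = 4/3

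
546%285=261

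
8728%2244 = 1996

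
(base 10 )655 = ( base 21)1A4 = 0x28f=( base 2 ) 1010001111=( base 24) 137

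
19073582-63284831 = - 44211249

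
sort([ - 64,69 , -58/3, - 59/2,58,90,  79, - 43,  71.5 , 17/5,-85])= [-85,  -  64, - 43, - 59/2, - 58/3, 17/5, 58,69, 71.5,79,90 ] 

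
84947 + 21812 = 106759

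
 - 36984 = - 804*46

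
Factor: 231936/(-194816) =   -  2^1*3^1* 151^1*761^( - 1) = -  906/761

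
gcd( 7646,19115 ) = 3823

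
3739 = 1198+2541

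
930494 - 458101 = 472393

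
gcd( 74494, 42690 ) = 2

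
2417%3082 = 2417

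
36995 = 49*755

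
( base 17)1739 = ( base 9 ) 10533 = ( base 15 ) 2116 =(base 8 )15524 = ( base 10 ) 6996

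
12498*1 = 12498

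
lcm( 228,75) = 5700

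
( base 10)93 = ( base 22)45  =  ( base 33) 2r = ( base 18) 53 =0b1011101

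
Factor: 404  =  2^2*101^1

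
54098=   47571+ 6527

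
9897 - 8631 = 1266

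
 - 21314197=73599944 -94914141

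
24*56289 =1350936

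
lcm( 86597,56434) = 5022626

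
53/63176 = 1/1192 = 0.00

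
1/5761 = 1/5761 = 0.00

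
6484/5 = 1296 + 4/5= 1296.80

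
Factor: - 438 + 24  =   - 2^1*3^2*23^1 = -414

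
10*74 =740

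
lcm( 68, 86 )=2924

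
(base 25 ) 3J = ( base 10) 94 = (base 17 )59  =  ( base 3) 10111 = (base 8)136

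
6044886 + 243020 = 6287906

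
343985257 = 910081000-566095743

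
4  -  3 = 1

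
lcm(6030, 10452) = 156780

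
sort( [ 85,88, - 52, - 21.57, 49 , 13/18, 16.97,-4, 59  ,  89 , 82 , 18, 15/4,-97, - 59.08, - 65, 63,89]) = [ - 97,  -  65, - 59.08, - 52, - 21.57, - 4 , 13/18, 15/4, 16.97,18, 49, 59 , 63,82,85, 88,89, 89]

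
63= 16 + 47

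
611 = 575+36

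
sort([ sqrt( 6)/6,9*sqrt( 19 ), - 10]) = [ - 10,sqrt (6 )/6,9*sqrt( 19)]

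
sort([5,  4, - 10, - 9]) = [ - 10, - 9,4,5] 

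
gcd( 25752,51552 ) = 24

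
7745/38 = 203  +  31/38 =203.82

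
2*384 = 768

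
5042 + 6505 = 11547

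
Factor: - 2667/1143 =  - 3^(-1)*7^1 = -7/3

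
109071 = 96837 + 12234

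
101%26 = 23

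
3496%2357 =1139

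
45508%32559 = 12949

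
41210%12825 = 2735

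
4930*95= 468350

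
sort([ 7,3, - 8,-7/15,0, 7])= [-8, - 7/15,0,  3, 7, 7]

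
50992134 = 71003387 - 20011253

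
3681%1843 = 1838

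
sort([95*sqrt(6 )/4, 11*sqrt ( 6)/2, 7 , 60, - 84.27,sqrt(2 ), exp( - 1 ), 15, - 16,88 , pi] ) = [ - 84.27,  -  16, exp(  -  1),sqrt(2 ),pi,7,11 * sqrt(6)/2,15,95*sqrt(6)/4,60,88]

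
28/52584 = 1/1878 = 0.00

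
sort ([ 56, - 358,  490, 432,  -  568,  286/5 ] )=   [  -  568, - 358, 56, 286/5, 432,490 ] 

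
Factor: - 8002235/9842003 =- 5^1*109^1*  3067^( - 1)*3209^ ( - 1) * 14683^1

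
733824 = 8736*84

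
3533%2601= 932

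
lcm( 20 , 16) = 80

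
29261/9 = 29261/9 = 3251.22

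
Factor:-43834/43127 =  - 2^1 * 31^1 * 61^(  -  1 ) = -62/61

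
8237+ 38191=46428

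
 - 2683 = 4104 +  - 6787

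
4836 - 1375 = 3461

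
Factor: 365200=2^4*5^2*11^1*83^1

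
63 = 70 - 7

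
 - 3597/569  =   - 3597/569 = -6.32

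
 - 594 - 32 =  - 626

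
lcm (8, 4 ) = 8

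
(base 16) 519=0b10100011001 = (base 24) 269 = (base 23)2ah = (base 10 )1305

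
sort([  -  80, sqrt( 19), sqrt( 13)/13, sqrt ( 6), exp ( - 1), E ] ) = [ - 80, sqrt( 13 ) /13, exp ( - 1),sqrt ( 6 ), E, sqrt( 19)]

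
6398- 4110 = 2288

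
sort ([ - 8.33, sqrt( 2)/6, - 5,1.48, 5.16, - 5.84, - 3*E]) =[ - 8.33, - 3*E , - 5.84, - 5,  sqrt( 2)/6,1.48, 5.16 ]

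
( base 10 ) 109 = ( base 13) 85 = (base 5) 414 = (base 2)1101101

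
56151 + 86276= 142427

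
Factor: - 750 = -2^1*3^1*5^3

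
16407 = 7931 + 8476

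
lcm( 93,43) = 3999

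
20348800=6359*3200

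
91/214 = 91/214 = 0.43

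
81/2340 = 9/260 = 0.03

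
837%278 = 3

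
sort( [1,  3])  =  [ 1, 3 ]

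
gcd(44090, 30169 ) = 1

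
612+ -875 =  - 263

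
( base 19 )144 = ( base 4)12321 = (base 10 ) 441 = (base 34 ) CX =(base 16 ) 1B9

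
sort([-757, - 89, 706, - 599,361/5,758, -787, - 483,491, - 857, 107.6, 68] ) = [ - 857, - 787, - 757, - 599, - 483, - 89,68, 361/5 , 107.6,491,706, 758]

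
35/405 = 7/81 = 0.09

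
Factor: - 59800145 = - 5^1*277^1*43177^1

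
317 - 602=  -285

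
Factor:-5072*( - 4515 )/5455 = 2^4*3^1 * 7^1 * 43^1*317^1*1091^ ( - 1 ) = 4580016/1091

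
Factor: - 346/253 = - 2^1*11^(-1) *23^ ( - 1) *173^1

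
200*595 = 119000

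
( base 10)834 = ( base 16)342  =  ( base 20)21E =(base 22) 1fk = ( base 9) 1126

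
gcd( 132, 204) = 12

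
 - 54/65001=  - 1 + 21649/21667= -0.00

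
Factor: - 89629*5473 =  - 13^1*47^1*421^1 * 1907^1 = - 490539517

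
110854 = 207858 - 97004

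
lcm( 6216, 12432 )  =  12432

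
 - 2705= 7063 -9768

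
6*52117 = 312702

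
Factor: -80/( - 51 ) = 2^4*3^(  -  1)*5^1 * 17^( - 1)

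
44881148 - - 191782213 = 236663361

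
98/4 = 49/2 = 24.50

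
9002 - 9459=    - 457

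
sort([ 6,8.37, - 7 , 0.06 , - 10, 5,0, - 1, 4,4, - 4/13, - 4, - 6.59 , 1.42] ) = [ - 10, - 7,-6.59,-4,-1, - 4/13,  0,  0.06,1.42, 4,  4, 5,6, 8.37]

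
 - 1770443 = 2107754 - 3878197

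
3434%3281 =153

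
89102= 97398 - 8296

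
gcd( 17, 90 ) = 1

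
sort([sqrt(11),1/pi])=[ 1/pi,sqrt( 11)]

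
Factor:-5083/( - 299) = 17 = 17^1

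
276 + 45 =321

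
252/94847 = 252/94847 = 0.00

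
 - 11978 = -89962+77984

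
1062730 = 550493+512237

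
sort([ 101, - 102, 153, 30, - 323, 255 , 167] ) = [ - 323, - 102,30,  101,153,167,255 ]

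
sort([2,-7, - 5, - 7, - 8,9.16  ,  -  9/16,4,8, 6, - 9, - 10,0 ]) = [-10, - 9, - 8 , - 7, - 7,  -  5,- 9/16 , 0, 2,4, 6,  8,9.16]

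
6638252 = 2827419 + 3810833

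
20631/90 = 6877/30= 229.23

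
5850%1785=495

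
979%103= 52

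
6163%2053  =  4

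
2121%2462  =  2121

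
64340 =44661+19679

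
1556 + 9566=11122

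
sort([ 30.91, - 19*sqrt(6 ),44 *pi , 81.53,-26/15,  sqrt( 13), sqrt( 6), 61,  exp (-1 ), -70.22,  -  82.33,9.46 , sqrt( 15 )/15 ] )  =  [-82.33, - 70.22, - 19*sqrt(6 ), -26/15, sqrt(15) /15,  exp ( - 1) , sqrt(6 ), sqrt( 13),9.46 , 30.91,61, 81.53,44*pi]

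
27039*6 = 162234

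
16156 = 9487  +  6669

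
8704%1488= 1264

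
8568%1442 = 1358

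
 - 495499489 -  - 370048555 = -125450934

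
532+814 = 1346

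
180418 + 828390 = 1008808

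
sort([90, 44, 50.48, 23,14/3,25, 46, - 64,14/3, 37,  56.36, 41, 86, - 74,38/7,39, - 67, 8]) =[-74, - 67,-64,14/3,14/3, 38/7 , 8,23, 25, 37, 39, 41, 44,46,50.48, 56.36, 86, 90]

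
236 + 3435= 3671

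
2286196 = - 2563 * ( - 892)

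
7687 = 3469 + 4218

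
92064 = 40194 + 51870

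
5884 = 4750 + 1134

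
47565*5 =237825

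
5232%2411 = 410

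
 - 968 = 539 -1507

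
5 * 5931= 29655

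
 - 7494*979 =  - 7336626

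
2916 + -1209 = 1707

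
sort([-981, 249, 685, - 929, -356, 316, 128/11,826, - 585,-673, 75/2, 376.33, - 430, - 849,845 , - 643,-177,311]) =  [ - 981, - 929, - 849, - 673, - 643, -585, - 430,  -  356,- 177, 128/11, 75/2, 249, 311, 316, 376.33, 685, 826, 845] 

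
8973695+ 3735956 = 12709651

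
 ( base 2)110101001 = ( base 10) 425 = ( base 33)CT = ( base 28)F5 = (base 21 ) K5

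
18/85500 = 1/4750=0.00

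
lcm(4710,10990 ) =32970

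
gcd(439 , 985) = 1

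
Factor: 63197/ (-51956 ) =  - 2^( - 2 )*31^( - 1 )*419^( - 1 )*63197^1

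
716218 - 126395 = 589823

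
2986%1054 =878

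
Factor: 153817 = 153817^1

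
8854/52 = 4427/26 = 170.27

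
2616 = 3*872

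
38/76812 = 19/38406  =  0.00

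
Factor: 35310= 2^1*3^1*5^1*11^1 * 107^1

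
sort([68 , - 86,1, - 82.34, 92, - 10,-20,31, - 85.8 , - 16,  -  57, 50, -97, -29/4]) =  [ - 97,-86,-85.8, - 82.34, - 57,- 20 ,-16,  -  10, - 29/4,1 , 31 , 50,  68,92]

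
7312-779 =6533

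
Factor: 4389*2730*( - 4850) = - 58112554500 = -2^2*3^2 * 5^3*7^2*11^1 * 13^1 * 19^1*97^1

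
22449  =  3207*7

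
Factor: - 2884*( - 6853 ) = 2^2*7^2*11^1*89^1*103^1  =  19764052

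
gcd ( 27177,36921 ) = 3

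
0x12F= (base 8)457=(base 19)FI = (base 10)303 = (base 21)e9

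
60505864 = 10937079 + 49568785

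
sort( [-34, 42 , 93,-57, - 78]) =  [-78, - 57, - 34, 42,93] 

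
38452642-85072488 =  - 46619846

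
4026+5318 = 9344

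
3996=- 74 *( - 54 ) 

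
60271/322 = 60271/322= 187.18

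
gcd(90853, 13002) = 1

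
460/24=115/6 = 19.17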